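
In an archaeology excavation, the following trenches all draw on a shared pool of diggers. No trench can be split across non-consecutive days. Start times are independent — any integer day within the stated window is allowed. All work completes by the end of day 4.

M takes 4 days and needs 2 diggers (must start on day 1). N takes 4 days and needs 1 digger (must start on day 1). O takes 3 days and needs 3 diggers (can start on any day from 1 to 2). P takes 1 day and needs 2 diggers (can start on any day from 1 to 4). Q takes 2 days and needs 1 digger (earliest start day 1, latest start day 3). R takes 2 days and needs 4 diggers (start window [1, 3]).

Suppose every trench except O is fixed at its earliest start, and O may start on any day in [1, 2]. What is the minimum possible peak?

11

O@1: d1:13  d2:11  d3:6  d4:3 → peak 13
O@2: d1:10  d2:11  d3:6  d4:6 → peak 11
Best is O@2, peak 11.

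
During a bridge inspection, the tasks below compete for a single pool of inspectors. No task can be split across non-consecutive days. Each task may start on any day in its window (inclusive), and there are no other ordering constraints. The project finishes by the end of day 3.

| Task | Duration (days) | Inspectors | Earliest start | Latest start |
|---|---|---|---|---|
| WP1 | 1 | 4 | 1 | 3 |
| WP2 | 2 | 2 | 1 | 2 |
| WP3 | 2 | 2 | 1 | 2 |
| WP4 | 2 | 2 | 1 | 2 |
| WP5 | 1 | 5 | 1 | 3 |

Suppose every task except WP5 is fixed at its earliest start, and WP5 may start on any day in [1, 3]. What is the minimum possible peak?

10

WP5@1: d1:15  d2:6  d3:0 → peak 15
WP5@2: d1:10  d2:11  d3:0 → peak 11
WP5@3: d1:10  d2:6  d3:5 → peak 10
Best is WP5@3, peak 10.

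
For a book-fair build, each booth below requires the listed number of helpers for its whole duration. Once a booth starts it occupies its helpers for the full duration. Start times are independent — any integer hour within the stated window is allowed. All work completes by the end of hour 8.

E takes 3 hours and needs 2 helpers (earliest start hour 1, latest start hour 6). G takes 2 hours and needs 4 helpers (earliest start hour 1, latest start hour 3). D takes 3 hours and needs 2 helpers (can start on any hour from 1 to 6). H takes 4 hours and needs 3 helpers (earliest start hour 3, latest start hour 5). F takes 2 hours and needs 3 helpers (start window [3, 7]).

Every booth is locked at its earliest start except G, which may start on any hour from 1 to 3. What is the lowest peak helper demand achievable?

10

G@1: h1:8  h2:8  h3:10  h4:6  h5:3  h6:3  h7:0  h8:0 → peak 10
G@2: h1:4  h2:8  h3:14  h4:6  h5:3  h6:3  h7:0  h8:0 → peak 14
G@3: h1:4  h2:4  h3:14  h4:10  h5:3  h6:3  h7:0  h8:0 → peak 14
Best is G@1, peak 10.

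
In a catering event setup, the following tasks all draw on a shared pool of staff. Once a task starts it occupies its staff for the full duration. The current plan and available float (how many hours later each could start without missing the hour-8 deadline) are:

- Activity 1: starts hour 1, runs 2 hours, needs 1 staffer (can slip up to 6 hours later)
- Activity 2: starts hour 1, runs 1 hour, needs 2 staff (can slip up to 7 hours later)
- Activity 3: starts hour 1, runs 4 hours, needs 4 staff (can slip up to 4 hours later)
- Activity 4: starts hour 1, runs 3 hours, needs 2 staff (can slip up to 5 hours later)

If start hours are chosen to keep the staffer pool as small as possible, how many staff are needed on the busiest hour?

Early-start (Activity 1@1, Activity 2@1, Activity 3@1, Activity 4@1) gives peak 9: h1:9  h2:7  h3:6  h4:4  h5:0  h6:0  h7:0  h8:0.
Shift Activity 3→5, Activity 4→2.
Schedule Activity 1@1, Activity 2@1, Activity 3@5, Activity 4@2: h1:3  h2:3  h3:2  h4:2  h5:4  h6:4  h7:4  h8:4 — peak 4.
Total staffer-hours = 26 over 8 hours ⇒ peak ≥ ⌈26/8⌉ = 4, so 4 is optimal.

4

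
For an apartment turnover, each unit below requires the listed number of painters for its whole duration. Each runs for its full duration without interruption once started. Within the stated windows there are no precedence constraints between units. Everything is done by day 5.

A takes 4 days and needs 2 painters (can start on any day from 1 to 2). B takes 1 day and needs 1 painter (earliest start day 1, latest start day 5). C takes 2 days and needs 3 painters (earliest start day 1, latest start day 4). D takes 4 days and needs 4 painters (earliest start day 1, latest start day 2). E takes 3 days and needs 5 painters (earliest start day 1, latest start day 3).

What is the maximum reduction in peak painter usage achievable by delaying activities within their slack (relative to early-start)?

Early-start peak: d1:15  d2:14  d3:11  d4:6  d5:0 ⇒ 15.
Leveled (A@1, B@1, C@1, D@1, E@3): d1:10  d2:9  d3:11  d4:11  d5:5 ⇒ 11.
Reduction 15 − 11 = 4.

4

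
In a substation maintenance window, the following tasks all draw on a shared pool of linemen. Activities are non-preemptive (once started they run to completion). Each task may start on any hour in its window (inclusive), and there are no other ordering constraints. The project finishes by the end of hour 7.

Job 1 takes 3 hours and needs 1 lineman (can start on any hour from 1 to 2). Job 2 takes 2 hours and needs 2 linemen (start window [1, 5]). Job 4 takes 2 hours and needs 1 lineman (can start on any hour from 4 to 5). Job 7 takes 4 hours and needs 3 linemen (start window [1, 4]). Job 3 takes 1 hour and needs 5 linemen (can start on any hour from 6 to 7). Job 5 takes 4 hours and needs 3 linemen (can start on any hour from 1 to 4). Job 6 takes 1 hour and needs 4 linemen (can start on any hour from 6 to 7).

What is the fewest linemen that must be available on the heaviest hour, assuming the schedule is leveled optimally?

7

Early-start (Job 1@1, Job 2@1, Job 4@4, Job 7@1, Job 3@6, Job 5@1, Job 6@6) gives peak 9: h1:9  h2:9  h3:7  h4:7  h5:1  h6:9  h7:0.
Shift Job 3→7, Job 5→3.
Schedule Job 1@1, Job 2@1, Job 4@4, Job 7@1, Job 3@7, Job 5@3, Job 6@6: h1:6  h2:6  h3:7  h4:7  h5:4  h6:7  h7:5 — peak 7.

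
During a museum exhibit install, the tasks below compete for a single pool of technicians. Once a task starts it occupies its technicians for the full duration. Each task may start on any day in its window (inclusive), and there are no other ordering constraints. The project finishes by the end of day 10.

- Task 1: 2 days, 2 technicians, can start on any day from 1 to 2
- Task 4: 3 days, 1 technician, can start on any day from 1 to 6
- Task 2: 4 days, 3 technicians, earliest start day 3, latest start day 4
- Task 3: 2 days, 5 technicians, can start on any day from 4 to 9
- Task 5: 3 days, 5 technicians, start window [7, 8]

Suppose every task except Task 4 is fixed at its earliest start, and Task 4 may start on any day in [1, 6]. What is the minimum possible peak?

8

Task 4@1: d1:3  d2:3  d3:4  d4:8  d5:8  d6:3  d7:5  d8:5  d9:5  d10:0 → peak 8
Task 4@2: d1:2  d2:3  d3:4  d4:9  d5:8  d6:3  d7:5  d8:5  d9:5  d10:0 → peak 9
Task 4@3: d1:2  d2:2  d3:4  d4:9  d5:9  d6:3  d7:5  d8:5  d9:5  d10:0 → peak 9
Task 4@4: d1:2  d2:2  d3:3  d4:9  d5:9  d6:4  d7:5  d8:5  d9:5  d10:0 → peak 9
Task 4@5: d1:2  d2:2  d3:3  d4:8  d5:9  d6:4  d7:6  d8:5  d9:5  d10:0 → peak 9
Task 4@6: d1:2  d2:2  d3:3  d4:8  d5:8  d6:4  d7:6  d8:6  d9:5  d10:0 → peak 8
Best is Task 4@1, peak 8.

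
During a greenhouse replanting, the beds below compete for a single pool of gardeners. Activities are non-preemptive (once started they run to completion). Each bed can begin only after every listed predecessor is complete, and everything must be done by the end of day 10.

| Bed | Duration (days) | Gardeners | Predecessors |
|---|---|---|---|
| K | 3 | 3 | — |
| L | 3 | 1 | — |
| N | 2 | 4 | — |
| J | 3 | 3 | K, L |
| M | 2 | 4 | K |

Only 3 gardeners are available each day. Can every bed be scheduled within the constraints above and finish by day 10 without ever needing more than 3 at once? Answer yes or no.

no

Total gardener-days = 37; over 10 days the average is 37/10 > 3, so some day must exceed 3.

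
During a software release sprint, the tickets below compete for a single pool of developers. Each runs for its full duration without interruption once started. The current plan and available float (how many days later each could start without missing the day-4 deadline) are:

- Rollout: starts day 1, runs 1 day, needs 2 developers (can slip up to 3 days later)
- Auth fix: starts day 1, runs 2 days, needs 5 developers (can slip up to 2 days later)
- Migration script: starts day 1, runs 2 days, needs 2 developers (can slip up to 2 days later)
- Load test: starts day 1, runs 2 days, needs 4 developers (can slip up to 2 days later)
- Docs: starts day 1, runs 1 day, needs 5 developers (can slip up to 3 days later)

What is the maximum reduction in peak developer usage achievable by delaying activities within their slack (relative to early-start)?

9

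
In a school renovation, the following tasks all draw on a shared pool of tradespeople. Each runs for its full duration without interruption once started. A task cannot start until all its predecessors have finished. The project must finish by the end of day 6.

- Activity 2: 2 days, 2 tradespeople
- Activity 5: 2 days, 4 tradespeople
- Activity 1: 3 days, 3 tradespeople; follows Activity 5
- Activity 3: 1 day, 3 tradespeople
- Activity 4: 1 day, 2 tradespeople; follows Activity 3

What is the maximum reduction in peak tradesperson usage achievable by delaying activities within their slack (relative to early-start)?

Early-start peak: d1:9  d2:8  d3:3  d4:3  d5:3  d6:0 ⇒ 9.
Leveled (Activity 2@3, Activity 5@1, Activity 1@4, Activity 3@3, Activity 4@5): d1:4  d2:4  d3:5  d4:5  d5:5  d6:3 ⇒ 5.
Reduction 9 − 5 = 4.

4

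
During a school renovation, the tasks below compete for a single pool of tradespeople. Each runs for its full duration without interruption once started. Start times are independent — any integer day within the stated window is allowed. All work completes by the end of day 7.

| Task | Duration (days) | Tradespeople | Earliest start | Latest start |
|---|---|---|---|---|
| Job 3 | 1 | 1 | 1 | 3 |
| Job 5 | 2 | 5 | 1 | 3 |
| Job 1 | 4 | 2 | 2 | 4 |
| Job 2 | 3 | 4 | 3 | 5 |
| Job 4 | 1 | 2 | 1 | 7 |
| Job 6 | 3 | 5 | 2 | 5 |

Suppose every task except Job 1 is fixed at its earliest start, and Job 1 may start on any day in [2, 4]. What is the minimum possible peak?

11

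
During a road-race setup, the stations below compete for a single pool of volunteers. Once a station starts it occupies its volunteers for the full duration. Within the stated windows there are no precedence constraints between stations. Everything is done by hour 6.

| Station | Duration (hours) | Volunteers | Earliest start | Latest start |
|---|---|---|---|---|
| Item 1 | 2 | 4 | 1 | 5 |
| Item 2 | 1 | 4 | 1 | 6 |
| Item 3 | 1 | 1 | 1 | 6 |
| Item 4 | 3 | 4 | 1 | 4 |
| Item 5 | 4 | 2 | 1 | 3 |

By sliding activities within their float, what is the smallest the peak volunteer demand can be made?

6

Early-start (Item 1@1, Item 2@1, Item 3@1, Item 4@1, Item 5@1) gives peak 15: h1:15  h2:10  h3:6  h4:2  h5:0  h6:0.
Shift Item 2→3, Item 4→4, Item 5→2.
Schedule Item 1@1, Item 2@3, Item 3@1, Item 4@4, Item 5@2: h1:5  h2:6  h3:6  h4:6  h5:6  h6:4 — peak 6.
Total volunteer-hours = 33 over 6 hours ⇒ peak ≥ ⌈33/6⌉ = 6, so 6 is optimal.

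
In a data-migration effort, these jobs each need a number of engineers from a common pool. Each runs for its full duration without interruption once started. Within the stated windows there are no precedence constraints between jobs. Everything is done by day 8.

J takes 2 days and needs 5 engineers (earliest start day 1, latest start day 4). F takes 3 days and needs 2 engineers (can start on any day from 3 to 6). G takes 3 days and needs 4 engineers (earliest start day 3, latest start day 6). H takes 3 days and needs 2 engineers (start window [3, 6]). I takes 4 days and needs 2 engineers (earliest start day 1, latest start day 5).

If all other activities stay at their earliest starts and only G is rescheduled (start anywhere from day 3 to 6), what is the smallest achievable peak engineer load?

G@3: d1:7  d2:7  d3:10  d4:10  d5:8  d6:0  d7:0  d8:0 → peak 10
G@4: d1:7  d2:7  d3:6  d4:10  d5:8  d6:4  d7:0  d8:0 → peak 10
G@5: d1:7  d2:7  d3:6  d4:6  d5:8  d6:4  d7:4  d8:0 → peak 8
G@6: d1:7  d2:7  d3:6  d4:6  d5:4  d6:4  d7:4  d8:4 → peak 7
Best is G@6, peak 7.

7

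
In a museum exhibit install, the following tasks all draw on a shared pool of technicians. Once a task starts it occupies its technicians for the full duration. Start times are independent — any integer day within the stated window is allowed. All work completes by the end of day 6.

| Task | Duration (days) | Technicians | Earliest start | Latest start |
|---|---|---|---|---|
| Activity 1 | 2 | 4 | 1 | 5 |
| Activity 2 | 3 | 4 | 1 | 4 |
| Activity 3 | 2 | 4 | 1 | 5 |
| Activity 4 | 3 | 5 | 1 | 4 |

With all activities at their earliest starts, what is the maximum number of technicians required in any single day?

17

Early-start schedule: Activity 1@1, Activity 2@1, Activity 3@1, Activity 4@1.
Load per day: day 1: 17, day 2: 17, day 3: 9, day 4: 0, day 5: 0, day 6: 0.
Peak is 17.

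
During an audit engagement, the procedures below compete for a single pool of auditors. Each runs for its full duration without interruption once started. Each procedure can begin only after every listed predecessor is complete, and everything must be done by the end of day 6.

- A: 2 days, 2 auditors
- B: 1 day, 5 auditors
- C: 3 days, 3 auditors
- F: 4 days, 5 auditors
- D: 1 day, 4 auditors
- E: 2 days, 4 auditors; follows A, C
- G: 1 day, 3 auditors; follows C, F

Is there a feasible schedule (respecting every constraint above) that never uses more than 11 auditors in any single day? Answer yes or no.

yes

Schedule A@1, B@1, C@1, F@2, D@4, E@5, G@6: d1:10  d2:10  d3:8  d4:9  d5:9  d6:7 — peak 10 ≤ 11.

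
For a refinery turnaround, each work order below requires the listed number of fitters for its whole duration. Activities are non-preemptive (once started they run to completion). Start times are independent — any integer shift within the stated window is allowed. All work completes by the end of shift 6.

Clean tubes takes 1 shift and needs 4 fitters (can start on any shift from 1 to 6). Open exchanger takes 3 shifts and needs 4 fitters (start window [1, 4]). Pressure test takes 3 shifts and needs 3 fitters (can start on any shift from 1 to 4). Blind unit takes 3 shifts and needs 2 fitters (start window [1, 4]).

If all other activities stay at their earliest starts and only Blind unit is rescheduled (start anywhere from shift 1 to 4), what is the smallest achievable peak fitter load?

11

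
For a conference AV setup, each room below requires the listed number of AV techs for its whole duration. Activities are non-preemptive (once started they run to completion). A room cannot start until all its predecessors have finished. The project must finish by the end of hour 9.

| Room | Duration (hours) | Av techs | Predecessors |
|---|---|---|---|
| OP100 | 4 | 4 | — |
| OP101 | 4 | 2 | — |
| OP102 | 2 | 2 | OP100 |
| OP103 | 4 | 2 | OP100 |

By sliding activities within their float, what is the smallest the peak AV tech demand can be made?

6

Schedule OP100@1, OP101@1, OP102@5, OP103@5: h1:6  h2:6  h3:6  h4:6  h5:4  h6:4  h7:2  h8:2  h9:0 — peak 6.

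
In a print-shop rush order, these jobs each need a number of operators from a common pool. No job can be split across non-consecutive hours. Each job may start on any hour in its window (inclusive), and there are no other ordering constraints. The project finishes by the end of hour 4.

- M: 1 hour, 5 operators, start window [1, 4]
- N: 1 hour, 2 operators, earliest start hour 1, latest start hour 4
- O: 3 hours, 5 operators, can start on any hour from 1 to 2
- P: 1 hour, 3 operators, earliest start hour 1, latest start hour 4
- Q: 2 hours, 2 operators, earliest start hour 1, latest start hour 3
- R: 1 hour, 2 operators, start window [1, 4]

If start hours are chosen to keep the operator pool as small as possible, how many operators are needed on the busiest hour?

9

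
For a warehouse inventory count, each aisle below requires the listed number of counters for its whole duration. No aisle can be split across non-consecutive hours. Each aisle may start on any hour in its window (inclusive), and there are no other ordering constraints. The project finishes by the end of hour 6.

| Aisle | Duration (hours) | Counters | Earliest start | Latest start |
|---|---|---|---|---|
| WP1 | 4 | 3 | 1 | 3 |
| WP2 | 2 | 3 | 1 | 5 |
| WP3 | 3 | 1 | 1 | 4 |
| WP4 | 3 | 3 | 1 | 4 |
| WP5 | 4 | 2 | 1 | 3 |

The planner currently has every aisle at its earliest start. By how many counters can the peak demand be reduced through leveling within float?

4

Early-start peak: h1:12  h2:12  h3:9  h4:5  h5:0  h6:0 ⇒ 12.
Leveled (WP1@1, WP2@1, WP3@1, WP4@4, WP5@3): h1:7  h2:7  h3:6  h4:8  h5:5  h6:5 ⇒ 8.
Reduction 12 − 8 = 4.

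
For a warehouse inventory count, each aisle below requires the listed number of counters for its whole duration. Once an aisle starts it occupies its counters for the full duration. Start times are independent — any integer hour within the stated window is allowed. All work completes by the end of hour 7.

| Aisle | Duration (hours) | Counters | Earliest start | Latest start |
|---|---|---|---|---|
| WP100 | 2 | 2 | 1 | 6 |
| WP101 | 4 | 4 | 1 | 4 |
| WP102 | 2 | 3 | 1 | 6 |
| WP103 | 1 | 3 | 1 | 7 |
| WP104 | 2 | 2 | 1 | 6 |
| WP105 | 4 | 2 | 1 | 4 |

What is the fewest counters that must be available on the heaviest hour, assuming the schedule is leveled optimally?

Early-start (WP100@1, WP101@1, WP102@1, WP103@1, WP104@1, WP105@1) gives peak 16: h1:16  h2:13  h3:6  h4:6  h5:0  h6:0  h7:0.
Shift WP102→5, WP103→3, WP104→5, WP105→4.
Schedule WP100@1, WP101@1, WP102@5, WP103@3, WP104@5, WP105@4: h1:6  h2:6  h3:7  h4:6  h5:7  h6:7  h7:2 — peak 7.

7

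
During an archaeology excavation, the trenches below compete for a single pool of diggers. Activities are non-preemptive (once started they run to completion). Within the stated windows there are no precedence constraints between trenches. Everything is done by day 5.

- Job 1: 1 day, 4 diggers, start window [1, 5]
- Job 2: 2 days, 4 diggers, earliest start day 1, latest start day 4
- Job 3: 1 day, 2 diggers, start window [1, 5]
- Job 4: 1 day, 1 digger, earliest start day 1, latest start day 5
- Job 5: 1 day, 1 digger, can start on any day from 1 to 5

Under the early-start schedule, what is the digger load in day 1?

12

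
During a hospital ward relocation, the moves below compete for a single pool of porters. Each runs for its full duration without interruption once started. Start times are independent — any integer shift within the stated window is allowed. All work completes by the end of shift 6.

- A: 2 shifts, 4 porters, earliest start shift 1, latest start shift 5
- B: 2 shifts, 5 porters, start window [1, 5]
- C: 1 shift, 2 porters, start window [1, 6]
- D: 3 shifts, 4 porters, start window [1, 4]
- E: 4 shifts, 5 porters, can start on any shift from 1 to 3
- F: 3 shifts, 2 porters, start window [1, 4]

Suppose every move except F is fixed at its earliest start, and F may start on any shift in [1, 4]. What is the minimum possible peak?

20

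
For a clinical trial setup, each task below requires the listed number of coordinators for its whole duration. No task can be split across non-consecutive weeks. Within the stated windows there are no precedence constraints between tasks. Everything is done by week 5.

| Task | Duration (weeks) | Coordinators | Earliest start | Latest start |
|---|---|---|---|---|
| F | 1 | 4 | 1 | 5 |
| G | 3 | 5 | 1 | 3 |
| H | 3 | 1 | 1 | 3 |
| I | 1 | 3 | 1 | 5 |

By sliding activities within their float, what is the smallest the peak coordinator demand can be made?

6

Early-start (F@1, G@1, H@1, I@1) gives peak 13: w1:13  w2:6  w3:6  w4:0  w5:0.
Shift G→2, I→5.
Schedule F@1, G@2, H@1, I@5: w1:5  w2:6  w3:6  w4:5  w5:3 — peak 6.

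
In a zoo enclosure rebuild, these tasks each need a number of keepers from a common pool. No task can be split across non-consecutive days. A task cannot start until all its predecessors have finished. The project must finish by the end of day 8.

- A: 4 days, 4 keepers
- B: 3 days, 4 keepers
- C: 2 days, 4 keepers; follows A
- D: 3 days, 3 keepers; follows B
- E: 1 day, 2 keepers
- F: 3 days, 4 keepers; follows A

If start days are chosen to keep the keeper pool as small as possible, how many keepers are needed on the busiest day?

Early-start (A@1, B@1, C@5, D@4, E@1, F@5) gives peak 11: d1:10  d2:8  d3:8  d4:7  d5:11  d6:11  d7:4  d8:0.
Shift C→7, E→5, F→6.
Schedule A@1, B@1, C@7, D@4, E@5, F@6: d1:8  d2:8  d3:8  d4:7  d5:5  d6:7  d7:8  d8:8 — peak 8.
Total keeper-days = 59 over 8 days ⇒ peak ≥ ⌈59/8⌉ = 8, so 8 is optimal.

8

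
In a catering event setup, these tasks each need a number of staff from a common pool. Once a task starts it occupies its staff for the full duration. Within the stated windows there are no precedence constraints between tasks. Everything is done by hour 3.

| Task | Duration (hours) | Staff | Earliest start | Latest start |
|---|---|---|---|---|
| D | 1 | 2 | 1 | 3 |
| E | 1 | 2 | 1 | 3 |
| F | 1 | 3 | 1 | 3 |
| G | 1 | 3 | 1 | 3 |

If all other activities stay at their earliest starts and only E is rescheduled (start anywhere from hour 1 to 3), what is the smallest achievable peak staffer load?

8

E@1: h1:10  h2:0  h3:0 → peak 10
E@2: h1:8  h2:2  h3:0 → peak 8
E@3: h1:8  h2:0  h3:2 → peak 8
Best is E@2, peak 8.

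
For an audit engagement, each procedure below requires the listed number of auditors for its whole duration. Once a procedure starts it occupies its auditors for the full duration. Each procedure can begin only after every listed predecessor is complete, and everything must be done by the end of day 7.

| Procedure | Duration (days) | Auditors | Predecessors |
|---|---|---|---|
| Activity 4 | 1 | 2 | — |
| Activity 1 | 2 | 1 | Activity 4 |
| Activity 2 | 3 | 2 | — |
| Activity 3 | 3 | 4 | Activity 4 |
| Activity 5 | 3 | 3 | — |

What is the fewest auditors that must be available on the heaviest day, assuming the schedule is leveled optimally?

5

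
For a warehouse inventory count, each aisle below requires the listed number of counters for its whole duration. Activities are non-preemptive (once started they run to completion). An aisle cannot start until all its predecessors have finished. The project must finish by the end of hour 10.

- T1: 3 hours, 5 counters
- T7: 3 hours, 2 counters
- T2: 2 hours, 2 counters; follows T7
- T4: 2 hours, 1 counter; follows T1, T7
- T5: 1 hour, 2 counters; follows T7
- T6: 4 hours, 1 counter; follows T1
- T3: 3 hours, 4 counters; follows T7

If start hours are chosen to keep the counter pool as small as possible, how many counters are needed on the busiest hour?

6

Early-start (T1@1, T7@1, T2@4, T4@4, T5@4, T6@4, T3@4) gives peak 10: h1:7  h2:7  h3:7  h4:10  h5:8  h6:5  h7:1  h8:0  h9:0  h10:0.
Shift T7→4, T2→7, T4→9, T5→7, T3→8.
Schedule T1@1, T7@4, T2@7, T4@9, T5@7, T6@4, T3@8: h1:5  h2:5  h3:5  h4:3  h5:3  h6:3  h7:5  h8:6  h9:5  h10:5 — peak 6.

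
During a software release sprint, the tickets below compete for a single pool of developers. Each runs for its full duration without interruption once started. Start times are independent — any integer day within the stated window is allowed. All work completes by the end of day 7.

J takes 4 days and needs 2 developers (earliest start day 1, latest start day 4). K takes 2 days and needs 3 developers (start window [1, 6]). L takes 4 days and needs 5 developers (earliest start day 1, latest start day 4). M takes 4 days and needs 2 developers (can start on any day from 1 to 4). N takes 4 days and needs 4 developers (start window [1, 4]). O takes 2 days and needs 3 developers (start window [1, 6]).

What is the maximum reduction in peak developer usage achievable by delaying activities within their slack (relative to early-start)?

Early-start peak: d1:19  d2:19  d3:13  d4:13  d5:0  d6:0  d7:0 ⇒ 19.
Leveled (J@1, K@1, L@1, M@1, N@3, O@5): d1:12  d2:12  d3:13  d4:13  d5:7  d6:7  d7:0 ⇒ 13.
Reduction 19 − 13 = 6.

6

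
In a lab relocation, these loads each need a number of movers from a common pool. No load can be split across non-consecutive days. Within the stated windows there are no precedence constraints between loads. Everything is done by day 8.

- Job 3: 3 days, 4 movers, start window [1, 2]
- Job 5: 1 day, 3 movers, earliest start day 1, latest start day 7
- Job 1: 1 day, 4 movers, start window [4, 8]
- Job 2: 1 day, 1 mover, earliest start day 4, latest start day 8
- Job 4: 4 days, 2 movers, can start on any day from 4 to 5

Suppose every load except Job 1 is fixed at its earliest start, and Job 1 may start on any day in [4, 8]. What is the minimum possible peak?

Job 1@4: d1:7  d2:4  d3:4  d4:7  d5:2  d6:2  d7:2  d8:0 → peak 7
Job 1@5: d1:7  d2:4  d3:4  d4:3  d5:6  d6:2  d7:2  d8:0 → peak 7
Job 1@6: d1:7  d2:4  d3:4  d4:3  d5:2  d6:6  d7:2  d8:0 → peak 7
Job 1@7: d1:7  d2:4  d3:4  d4:3  d5:2  d6:2  d7:6  d8:0 → peak 7
Job 1@8: d1:7  d2:4  d3:4  d4:3  d5:2  d6:2  d7:2  d8:4 → peak 7
Best is Job 1@4, peak 7.

7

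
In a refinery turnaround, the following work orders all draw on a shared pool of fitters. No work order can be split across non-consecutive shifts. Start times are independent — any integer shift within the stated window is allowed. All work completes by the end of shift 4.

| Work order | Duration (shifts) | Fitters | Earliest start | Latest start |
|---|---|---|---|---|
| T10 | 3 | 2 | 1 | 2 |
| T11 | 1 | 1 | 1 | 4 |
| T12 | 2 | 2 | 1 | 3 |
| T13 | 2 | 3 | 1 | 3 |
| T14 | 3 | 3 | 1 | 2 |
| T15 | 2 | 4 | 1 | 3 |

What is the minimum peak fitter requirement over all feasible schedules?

Early-start (T10@1, T11@1, T12@1, T13@1, T14@1, T15@1) gives peak 15: s1:15  s2:14  s3:5  s4:0.
Shift T14→2, T15→3.
Schedule T10@1, T11@1, T12@1, T13@1, T14@2, T15@3: s1:8  s2:10  s3:9  s4:7 — peak 10.

10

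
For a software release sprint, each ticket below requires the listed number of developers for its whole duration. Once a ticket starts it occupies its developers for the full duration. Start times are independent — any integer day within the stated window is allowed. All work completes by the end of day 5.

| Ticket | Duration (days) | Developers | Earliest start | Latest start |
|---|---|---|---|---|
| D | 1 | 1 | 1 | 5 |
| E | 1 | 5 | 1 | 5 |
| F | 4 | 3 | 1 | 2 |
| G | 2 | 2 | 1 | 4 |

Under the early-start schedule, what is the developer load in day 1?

11

At early start, day 1 has: D, E, F, G.
Demand: 1 + 5 + 3 + 2 = 11.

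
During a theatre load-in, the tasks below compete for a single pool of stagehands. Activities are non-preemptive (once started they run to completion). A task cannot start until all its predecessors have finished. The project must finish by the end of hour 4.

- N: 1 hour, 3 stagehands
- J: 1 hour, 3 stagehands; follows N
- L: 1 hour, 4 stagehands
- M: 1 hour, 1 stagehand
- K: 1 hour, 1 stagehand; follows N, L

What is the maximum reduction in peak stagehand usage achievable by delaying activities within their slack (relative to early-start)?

4

Early-start peak: h1:8  h2:4  h3:0  h4:0 ⇒ 8.
Leveled (N@1, J@2, L@3, M@1, K@4): h1:4  h2:3  h3:4  h4:1 ⇒ 4.
Reduction 8 − 4 = 4.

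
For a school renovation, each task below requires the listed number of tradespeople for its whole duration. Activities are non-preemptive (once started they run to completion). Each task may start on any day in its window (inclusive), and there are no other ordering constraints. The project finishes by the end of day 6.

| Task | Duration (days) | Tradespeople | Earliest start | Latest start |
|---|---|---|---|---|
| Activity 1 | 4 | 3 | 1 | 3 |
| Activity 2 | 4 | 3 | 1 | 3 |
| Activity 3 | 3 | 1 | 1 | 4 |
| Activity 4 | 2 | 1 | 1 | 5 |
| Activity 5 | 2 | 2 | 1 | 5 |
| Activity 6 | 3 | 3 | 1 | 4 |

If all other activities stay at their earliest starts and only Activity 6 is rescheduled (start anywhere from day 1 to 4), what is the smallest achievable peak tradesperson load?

Activity 6@1: d1:13  d2:13  d3:10  d4:6  d5:0  d6:0 → peak 13
Activity 6@2: d1:10  d2:13  d3:10  d4:9  d5:0  d6:0 → peak 13
Activity 6@3: d1:10  d2:10  d3:10  d4:9  d5:3  d6:0 → peak 10
Activity 6@4: d1:10  d2:10  d3:7  d4:9  d5:3  d6:3 → peak 10
Best is Activity 6@3, peak 10.

10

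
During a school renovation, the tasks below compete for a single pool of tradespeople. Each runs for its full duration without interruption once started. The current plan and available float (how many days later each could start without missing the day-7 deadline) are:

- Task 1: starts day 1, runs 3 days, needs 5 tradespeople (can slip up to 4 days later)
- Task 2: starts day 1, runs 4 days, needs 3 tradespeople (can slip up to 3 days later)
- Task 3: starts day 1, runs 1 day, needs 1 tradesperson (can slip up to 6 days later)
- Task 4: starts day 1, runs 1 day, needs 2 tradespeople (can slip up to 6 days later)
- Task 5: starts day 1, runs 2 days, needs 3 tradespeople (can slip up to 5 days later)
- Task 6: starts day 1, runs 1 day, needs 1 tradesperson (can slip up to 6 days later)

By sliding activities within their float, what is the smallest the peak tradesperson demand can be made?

6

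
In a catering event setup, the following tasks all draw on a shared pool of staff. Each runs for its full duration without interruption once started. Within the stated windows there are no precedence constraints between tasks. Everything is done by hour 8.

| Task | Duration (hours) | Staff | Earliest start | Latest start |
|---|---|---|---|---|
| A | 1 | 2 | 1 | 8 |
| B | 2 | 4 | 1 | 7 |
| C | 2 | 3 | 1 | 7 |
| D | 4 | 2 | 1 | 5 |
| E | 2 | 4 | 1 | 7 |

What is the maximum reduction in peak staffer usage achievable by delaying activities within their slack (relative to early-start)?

Early-start peak: h1:15  h2:13  h3:2  h4:2  h5:0  h6:0  h7:0  h8:0 ⇒ 15.
Leveled (A@1, B@5, C@2, D@1, E@7): h1:4  h2:5  h3:5  h4:2  h5:4  h6:4  h7:4  h8:4 ⇒ 5.
Reduction 15 − 5 = 10.

10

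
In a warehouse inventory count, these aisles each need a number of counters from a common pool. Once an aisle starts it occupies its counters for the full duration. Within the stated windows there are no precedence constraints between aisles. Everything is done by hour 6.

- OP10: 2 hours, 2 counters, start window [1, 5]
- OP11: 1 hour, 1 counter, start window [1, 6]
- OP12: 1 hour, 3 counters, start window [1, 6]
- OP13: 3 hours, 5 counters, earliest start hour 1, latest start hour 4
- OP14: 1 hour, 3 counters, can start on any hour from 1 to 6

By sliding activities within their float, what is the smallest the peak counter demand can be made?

5

Early-start (OP10@1, OP11@1, OP12@1, OP13@1, OP14@1) gives peak 14: h1:14  h2:7  h3:5  h4:0  h5:0  h6:0.
Shift OP12→2, OP13→3, OP14→6.
Schedule OP10@1, OP11@1, OP12@2, OP13@3, OP14@6: h1:3  h2:5  h3:5  h4:5  h5:5  h6:3 — peak 5.
Total counter-hours = 26 over 6 hours ⇒ peak ≥ ⌈26/6⌉ = 5, so 5 is optimal.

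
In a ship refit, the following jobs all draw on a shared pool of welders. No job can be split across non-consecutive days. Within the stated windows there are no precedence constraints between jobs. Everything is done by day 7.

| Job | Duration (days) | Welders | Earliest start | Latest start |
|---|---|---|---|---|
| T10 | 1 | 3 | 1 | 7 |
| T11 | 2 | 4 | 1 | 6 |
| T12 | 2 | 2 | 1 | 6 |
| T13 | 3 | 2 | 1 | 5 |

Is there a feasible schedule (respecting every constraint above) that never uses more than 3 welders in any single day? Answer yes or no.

no

The minimum achievable peak is 4; 3 < 4, so no feasible schedule stays within the cap.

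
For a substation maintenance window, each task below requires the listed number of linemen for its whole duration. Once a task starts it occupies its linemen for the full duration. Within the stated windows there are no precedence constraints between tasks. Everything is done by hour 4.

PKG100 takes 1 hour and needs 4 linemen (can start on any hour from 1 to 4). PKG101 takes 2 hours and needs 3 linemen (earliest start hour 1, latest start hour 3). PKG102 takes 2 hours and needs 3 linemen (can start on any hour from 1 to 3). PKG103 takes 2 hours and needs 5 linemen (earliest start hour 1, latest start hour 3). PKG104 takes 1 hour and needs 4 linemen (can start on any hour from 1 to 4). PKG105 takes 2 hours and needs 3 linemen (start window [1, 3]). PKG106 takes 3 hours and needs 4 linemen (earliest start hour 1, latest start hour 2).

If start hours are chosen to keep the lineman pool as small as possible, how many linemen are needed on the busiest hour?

Early-start (PKG100@1, PKG101@1, PKG102@1, PKG103@1, PKG104@1, PKG105@1, PKG106@1) gives peak 26: h1:26  h2:18  h3:4  h4:0.
Shift PKG103→3, PKG104→3, PKG106→2.
Schedule PKG100@1, PKG101@1, PKG102@1, PKG103@3, PKG104@3, PKG105@1, PKG106@2: h1:13  h2:13  h3:13  h4:9 — peak 13.

13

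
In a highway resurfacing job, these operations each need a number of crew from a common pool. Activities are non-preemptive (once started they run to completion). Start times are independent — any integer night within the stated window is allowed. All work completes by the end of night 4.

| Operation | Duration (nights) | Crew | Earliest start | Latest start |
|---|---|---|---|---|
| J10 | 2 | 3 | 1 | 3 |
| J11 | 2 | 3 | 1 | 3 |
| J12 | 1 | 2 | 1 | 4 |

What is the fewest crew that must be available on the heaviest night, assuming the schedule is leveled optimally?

Early-start (J10@1, J11@1, J12@1) gives peak 8: n1:8  n2:6  n3:0  n4:0.
Shift J11→3.
Schedule J10@1, J11@3, J12@1: n1:5  n2:3  n3:3  n4:3 — peak 5.

5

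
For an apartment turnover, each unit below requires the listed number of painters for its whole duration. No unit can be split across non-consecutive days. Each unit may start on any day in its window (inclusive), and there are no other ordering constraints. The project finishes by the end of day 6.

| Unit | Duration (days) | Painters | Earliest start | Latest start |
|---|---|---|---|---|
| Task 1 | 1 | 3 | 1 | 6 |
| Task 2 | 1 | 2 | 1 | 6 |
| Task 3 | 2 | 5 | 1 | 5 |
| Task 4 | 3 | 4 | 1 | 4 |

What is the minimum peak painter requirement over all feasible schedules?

5

Early-start (Task 1@1, Task 2@1, Task 3@1, Task 4@1) gives peak 14: d1:14  d2:9  d3:4  d4:0  d5:0  d6:0.
Shift Task 3→2, Task 4→4.
Schedule Task 1@1, Task 2@1, Task 3@2, Task 4@4: d1:5  d2:5  d3:5  d4:4  d5:4  d6:4 — peak 5.
Total painter-days = 27 over 6 days ⇒ peak ≥ ⌈27/6⌉ = 5, so 5 is optimal.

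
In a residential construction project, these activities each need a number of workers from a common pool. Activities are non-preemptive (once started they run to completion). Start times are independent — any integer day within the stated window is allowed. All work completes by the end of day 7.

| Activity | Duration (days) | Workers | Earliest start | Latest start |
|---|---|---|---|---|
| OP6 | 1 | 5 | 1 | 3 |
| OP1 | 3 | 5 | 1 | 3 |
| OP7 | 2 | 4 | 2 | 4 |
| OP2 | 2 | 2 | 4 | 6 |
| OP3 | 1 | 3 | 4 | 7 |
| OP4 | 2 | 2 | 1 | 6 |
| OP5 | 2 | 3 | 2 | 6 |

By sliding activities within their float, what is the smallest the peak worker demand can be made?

Early-start (OP6@1, OP1@1, OP7@2, OP2@4, OP3@4, OP4@1, OP5@2) gives peak 14: d1:12  d2:14  d3:12  d4:5  d5:2  d6:0  d7:0.
Shift OP1→2, OP3→5, OP4→4, OP5→6.
Schedule OP6@1, OP1@2, OP7@2, OP2@4, OP3@5, OP4@4, OP5@6: d1:5  d2:9  d3:9  d4:9  d5:7  d6:3  d7:3 — peak 9.

9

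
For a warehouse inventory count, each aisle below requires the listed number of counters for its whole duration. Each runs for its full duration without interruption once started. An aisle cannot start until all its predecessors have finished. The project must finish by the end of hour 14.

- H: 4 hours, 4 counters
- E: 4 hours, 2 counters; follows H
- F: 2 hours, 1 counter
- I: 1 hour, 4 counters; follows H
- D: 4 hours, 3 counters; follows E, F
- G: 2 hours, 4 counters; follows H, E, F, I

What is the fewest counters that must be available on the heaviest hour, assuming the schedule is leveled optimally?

6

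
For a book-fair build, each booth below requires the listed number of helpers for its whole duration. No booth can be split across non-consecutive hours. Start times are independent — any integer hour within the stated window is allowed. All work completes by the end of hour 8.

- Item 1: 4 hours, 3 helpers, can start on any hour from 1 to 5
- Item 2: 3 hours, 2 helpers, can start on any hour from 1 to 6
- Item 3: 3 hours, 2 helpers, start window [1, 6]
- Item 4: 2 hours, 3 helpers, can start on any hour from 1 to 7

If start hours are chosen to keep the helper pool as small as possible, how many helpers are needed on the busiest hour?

Early-start (Item 1@1, Item 2@1, Item 3@1, Item 4@1) gives peak 10: h1:10  h2:10  h3:7  h4:3  h5:0  h6:0  h7:0  h8:0.
Shift Item 3→4, Item 4→5.
Schedule Item 1@1, Item 2@1, Item 3@4, Item 4@5: h1:5  h2:5  h3:5  h4:5  h5:5  h6:5  h7:0  h8:0 — peak 5.

5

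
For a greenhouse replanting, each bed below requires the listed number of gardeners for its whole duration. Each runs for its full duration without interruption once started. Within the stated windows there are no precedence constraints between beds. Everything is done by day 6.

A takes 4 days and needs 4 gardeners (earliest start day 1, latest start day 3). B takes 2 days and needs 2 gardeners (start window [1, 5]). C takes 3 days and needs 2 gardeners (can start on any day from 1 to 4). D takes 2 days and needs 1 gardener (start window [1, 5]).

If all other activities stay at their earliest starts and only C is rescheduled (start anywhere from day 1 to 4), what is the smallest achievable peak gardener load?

C@1: d1:9  d2:9  d3:6  d4:4  d5:0  d6:0 → peak 9
C@2: d1:7  d2:9  d3:6  d4:6  d5:0  d6:0 → peak 9
C@3: d1:7  d2:7  d3:6  d4:6  d5:2  d6:0 → peak 7
C@4: d1:7  d2:7  d3:4  d4:6  d5:2  d6:2 → peak 7
Best is C@3, peak 7.

7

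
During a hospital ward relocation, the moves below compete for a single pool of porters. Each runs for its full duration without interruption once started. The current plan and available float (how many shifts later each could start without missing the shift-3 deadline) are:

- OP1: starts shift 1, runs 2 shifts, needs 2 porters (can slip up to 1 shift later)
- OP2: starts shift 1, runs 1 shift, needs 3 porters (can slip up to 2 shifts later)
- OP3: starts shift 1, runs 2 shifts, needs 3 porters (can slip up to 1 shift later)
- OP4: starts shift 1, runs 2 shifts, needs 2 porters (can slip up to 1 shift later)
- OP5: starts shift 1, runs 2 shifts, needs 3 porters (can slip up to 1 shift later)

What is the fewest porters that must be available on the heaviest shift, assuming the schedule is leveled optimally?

Early-start (OP1@1, OP2@1, OP3@1, OP4@1, OP5@1) gives peak 13: s1:13  s2:10  s3:0.
Shift OP5→2.
Schedule OP1@1, OP2@1, OP3@1, OP4@1, OP5@2: s1:10  s2:10  s3:3 — peak 10.

10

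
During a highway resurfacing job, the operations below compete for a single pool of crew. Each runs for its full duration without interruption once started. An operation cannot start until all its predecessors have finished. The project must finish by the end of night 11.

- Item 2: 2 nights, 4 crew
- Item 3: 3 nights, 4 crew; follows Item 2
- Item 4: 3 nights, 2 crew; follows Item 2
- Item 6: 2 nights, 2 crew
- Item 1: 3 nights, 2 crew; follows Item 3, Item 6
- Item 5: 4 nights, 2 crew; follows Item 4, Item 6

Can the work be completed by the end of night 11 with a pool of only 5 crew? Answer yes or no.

no

The minimum achievable peak is 6; 5 < 6, so no feasible schedule stays within the cap.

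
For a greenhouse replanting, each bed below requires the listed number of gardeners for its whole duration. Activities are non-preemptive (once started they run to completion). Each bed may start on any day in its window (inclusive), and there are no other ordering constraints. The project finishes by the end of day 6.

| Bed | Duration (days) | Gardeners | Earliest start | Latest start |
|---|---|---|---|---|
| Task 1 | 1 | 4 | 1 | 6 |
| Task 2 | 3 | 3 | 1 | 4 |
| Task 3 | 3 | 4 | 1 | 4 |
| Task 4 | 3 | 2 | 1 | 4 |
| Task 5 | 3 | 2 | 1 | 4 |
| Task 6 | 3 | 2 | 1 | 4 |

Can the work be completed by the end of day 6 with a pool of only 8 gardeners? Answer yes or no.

The minimum achievable peak is 9; 8 < 9, so no feasible schedule stays within the cap.

no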